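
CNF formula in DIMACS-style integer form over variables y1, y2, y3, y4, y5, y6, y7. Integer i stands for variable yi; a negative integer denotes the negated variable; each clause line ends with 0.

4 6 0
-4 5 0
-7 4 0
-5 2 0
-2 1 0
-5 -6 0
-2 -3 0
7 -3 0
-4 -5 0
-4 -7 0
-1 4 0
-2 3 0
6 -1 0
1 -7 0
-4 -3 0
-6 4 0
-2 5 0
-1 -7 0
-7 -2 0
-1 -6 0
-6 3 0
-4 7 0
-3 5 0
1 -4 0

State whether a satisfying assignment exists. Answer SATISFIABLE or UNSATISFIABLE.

y4 = True:
  propagation gives y5=True; an empty clause results — contradiction.
y4 = False:
  propagation gives y6=True; an empty clause results — contradiction.
Every branch closes, so no satisfying assignment exists.

UNSATISFIABLE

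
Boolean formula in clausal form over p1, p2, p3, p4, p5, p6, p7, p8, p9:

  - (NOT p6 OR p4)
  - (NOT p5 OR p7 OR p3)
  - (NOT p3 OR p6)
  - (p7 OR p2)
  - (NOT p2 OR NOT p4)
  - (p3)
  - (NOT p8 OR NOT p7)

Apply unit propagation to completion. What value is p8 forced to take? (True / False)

False

(p3) is a unit clause: p3 = True.
(NOT p3 OR p6) with p3 = True leaves only p6, so p6 = True.
From (NOT p6 OR p4) and p6 = True: p4 = True.
(NOT p2 OR NOT p4): since p4 = True, the clause reduces to (NOT p2). p2 = False.
From (p2 OR p7) and p2 = False: p7 = True.
(NOT p8 OR NOT p7) with p7 = True leaves only NOT p8, so p8 = False.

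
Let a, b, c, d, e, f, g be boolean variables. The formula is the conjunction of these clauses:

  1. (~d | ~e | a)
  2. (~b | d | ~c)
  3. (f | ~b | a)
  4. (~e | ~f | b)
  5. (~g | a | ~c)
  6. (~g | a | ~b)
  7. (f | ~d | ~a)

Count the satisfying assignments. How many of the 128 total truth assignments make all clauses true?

51

Case analysis on a and b:
  a=1, b=1: e, g free; 4 ways for (c,d,f) × 2^2 = 16.
  a=1, b=0: c, g free; 4 ways for (d,e,f) × 2^2 = 16.
  a=0, b=1: remaining (c,d,e,f,g) ∈ {(0,0,0,1,0); (0,0,1,1,0); (0,1,0,1,0); (1,1,0,1,0)} — 4.
  a=0, b=0: 15 of the 32 assignments to (c,d,e,f,g) work.
Total: 16 + 16 + 4 + 15 = 51.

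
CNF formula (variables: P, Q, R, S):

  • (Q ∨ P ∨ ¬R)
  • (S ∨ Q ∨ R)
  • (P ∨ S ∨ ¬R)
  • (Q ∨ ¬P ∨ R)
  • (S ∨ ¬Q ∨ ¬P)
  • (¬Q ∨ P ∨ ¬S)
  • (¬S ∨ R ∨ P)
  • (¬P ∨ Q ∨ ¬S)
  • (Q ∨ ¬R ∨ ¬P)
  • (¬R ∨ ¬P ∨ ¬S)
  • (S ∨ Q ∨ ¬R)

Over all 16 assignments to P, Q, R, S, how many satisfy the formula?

Satisfying assignments:
  P=0 Q=1 R=0 S=0
  P=1 Q=1 R=0 S=1
Count: 2.

2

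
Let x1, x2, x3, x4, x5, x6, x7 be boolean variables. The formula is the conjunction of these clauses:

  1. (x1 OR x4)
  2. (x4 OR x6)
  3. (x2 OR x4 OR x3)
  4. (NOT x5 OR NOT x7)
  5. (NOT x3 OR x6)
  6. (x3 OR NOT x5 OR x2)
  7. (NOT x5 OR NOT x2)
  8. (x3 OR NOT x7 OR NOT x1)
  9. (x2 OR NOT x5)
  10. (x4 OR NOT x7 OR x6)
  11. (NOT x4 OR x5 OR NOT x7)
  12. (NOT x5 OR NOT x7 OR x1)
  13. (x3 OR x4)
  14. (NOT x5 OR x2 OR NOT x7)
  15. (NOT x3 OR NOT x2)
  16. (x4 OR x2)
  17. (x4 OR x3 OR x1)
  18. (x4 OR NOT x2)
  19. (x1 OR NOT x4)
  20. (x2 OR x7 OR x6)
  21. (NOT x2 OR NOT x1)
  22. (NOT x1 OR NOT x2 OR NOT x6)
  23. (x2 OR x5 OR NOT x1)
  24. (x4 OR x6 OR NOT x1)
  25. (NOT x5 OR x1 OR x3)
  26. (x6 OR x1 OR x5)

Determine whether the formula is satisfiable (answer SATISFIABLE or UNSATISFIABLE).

UNSATISFIABLE

x2 = True:
  propagation gives x5=False, x3=False, x4=True, x7=False; an empty clause results — contradiction.
x2 = False:
  propagation gives x5=False, x4=True, x7=False, x1=True; an empty clause results — contradiction.
Every branch closes, so no satisfying assignment exists.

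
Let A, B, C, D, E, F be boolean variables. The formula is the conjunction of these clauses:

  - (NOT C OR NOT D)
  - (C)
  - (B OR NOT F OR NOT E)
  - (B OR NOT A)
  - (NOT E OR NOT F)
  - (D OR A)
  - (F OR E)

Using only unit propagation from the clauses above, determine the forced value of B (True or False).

(C) is a unit clause: C = True.
From (NOT C OR NOT D) and C = True: D = False.
From (A OR D) and D = False: A = True.
In (NOT A OR B), NOT A is now false; B must hold, so B = True.

True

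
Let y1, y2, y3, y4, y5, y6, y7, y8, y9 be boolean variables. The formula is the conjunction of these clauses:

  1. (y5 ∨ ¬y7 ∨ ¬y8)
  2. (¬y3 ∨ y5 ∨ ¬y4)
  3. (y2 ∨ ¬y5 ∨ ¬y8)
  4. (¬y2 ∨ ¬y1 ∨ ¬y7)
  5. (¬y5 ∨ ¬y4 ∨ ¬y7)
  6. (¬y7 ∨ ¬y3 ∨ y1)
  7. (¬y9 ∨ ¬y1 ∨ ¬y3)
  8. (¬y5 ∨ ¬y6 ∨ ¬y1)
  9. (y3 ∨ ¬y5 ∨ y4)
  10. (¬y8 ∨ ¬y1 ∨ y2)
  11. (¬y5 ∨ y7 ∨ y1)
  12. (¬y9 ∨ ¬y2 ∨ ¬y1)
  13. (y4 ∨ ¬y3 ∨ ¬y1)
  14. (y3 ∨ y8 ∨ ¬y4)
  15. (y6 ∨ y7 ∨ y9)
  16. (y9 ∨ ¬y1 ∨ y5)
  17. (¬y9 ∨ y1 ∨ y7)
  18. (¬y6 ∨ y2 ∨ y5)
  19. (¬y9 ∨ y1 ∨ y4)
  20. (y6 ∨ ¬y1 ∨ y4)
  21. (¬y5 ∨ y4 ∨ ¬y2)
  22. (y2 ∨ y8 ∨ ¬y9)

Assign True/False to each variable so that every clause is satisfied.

y1 = F, y2 = T, y3 = F, y4 = F, y5 = F, y6 = T, y7 = T, y8 = F, y9 = F

Check each clause:
  1. (¬y8 ∨ ¬y7 ∨ y5) — ¬y8 is true.
  2. (¬y4 ∨ ¬y3 ∨ y5) — ¬y4 is true.
  3. (¬y5 ∨ ¬y8 ∨ y2) — ¬y8 is true.
  4. (¬y7 ∨ ¬y2 ∨ ¬y1) — ¬y1 is true.
  5. (¬y4 ∨ ¬y5 ∨ ¬y7) — ¬y5 is true.
  6. (¬y3 ∨ ¬y7 ∨ y1) — ¬y3 is true.
  7. (¬y3 ∨ ¬y1 ∨ ¬y9) — ¬y3 is true.
  8. (¬y6 ∨ ¬y1 ∨ ¬y5) — ¬y5 is true.
  9. (y3 ∨ ¬y5 ∨ y4) — ¬y5 is true.
  10. (¬y1 ∨ ¬y8 ∨ y2) — ¬y8 is true.
  11. (¬y5 ∨ y7 ∨ y1) — ¬y5 is true.
  12. (¬y1 ∨ ¬y9 ∨ ¬y2) — ¬y1 is true.
  13. (¬y3 ∨ y4 ∨ ¬y1) — ¬y3 is true.
  14. (y8 ∨ ¬y4 ∨ y3) — ¬y4 is true.
  15. (y6 ∨ y7 ∨ y9) — y6 is true.
  16. (¬y1 ∨ y5 ∨ y9) — ¬y1 is true.
  17. (y1 ∨ y7 ∨ ¬y9) — y7 is true.
  18. (y5 ∨ ¬y6 ∨ y2) — y2 is true.
  19. (y4 ∨ y1 ∨ ¬y9) — ¬y9 is true.
  20. (y4 ∨ y6 ∨ ¬y1) — ¬y1 is true.
  21. (¬y2 ∨ ¬y5 ∨ y4) — ¬y5 is true.
  22. (y8 ∨ y2 ∨ ¬y9) — y2 is true.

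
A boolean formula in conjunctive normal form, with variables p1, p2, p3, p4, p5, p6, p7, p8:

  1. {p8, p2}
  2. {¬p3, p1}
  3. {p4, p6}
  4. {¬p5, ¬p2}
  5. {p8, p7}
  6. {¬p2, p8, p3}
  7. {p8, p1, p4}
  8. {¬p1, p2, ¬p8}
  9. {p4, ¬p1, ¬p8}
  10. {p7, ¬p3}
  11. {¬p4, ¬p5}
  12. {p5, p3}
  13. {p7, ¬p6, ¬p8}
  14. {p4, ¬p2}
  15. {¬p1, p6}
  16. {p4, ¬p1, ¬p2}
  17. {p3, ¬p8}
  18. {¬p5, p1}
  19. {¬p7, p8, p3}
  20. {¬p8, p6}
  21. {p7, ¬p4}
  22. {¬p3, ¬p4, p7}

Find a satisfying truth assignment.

p1=T, p2=T, p3=T, p4=T, p5=F, p6=T, p7=T, p8=F

Branch on p1: take p1 = True.
  then p6 is forced to True.
Try p2 = True.
  then p5 is forced to False.
  then p3 is forced to True.
  then p7 is forced to True.
  then p4 is forced to True.
p8 is now unconstrained; take p8 = False.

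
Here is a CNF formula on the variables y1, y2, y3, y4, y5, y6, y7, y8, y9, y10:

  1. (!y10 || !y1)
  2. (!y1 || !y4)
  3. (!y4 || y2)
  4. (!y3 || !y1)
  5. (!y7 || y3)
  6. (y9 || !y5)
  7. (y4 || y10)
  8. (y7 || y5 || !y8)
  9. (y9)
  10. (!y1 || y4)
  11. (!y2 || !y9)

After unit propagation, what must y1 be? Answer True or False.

(y9) stands alone — y9 = True.
(!y9 || !y2) with y9 = True leaves only !y2, so y2 = False.
In (y2 || !y4), y2 is now false; !y4 must hold, so y4 = False.
From (y10 || y4) and y4 = False: y10 = True.
(!y1 || !y10) with y10 = True leaves only !y1, so y1 = False.

False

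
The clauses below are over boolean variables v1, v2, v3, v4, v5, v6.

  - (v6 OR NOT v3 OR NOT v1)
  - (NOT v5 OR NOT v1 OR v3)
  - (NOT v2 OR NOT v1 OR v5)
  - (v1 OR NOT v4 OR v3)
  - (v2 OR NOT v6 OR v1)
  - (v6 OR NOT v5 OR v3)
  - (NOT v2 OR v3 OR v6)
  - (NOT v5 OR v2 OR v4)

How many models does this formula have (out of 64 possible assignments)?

23

Case analysis on v1 and v3:
  v1=1, v3=1: 5 of the 16 assignments to (v2,v4,v5,v6) work.
  v1=1, v3=0: remaining (v2,v4,v5,v6) ∈ {(0,0,0,0); (0,0,0,1); (0,1,0,0); (0,1,0,1)} — 4.
  v1=0, v3=1: 11 of the 16 assignments to (v2,v4,v5,v6) work.
  v1=0, v3=0: remaining (v2,v4,v5,v6) ∈ {(0,0,0,0); (1,0,0,1); (1,0,1,1)} — 3.
Total: 5 + 4 + 11 + 3 = 23.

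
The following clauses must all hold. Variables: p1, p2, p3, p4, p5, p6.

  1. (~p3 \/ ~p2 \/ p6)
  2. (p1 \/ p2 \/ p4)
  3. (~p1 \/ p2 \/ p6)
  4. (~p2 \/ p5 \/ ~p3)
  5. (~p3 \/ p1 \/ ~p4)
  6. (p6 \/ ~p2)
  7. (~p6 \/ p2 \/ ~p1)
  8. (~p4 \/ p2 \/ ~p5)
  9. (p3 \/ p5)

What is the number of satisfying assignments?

The models are:
  p1=0 p2=1 p3=0 p4=0 p5=1 p6=1
  p1=0 p2=1 p3=0 p4=1 p5=1 p6=1
  p1=0 p2=1 p3=1 p4=0 p5=1 p6=1
  p1=1 p2=1 p3=0 p4=0 p5=1 p6=1
  p1=1 p2=1 p3=0 p4=1 p5=1 p6=1
  p1=1 p2=1 p3=1 p4=0 p5=1 p6=1
  p1=1 p2=1 p3=1 p4=1 p5=1 p6=1
That's 7 in total.

7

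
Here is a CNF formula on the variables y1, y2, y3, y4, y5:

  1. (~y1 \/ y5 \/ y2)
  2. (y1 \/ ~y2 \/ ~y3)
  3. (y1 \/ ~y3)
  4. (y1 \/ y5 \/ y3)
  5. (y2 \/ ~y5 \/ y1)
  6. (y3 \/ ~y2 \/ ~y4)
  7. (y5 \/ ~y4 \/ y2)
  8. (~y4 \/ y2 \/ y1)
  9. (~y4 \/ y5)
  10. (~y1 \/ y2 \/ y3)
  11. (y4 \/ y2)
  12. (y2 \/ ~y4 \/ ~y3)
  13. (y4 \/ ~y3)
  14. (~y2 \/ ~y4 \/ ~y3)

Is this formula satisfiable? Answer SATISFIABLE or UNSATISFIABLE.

SATISFIABLE

Set y1 = True and propagate.
The remaining clauses are satisfied by y2 = True, y3 = False, y4 = False, y5 = True.
So y1=T  y2=T  y3=F  y4=F  y5=T is a satisfying assignment.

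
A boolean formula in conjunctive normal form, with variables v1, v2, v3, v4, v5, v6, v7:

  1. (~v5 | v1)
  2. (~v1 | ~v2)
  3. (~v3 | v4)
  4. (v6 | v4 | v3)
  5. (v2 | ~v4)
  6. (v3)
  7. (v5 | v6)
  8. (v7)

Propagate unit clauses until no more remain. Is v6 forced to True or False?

True

Unit clause (v3) sets v3 = True.
In (~v3 | v4), ~v3 is now false; v4 must hold, so v4 = True.
From (~v4 | v2) and v4 = True: v2 = True.
In (~v1 | ~v2), ~v2 is now false; ~v1 must hold, so v1 = False.
(v1 | ~v5) with v1 = False leaves only ~v5, so v5 = False.
In (v6 | v5), v5 is now false; v6 must hold, so v6 = True.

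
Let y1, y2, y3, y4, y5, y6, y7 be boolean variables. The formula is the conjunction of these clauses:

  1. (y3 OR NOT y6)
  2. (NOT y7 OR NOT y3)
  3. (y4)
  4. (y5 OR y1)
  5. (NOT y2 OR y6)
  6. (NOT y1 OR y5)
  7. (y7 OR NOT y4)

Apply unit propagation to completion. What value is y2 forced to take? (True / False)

Unit clause (y4) sets y4 = True.
(NOT y4 OR y7) with y4 = True leaves only y7, so y7 = True.
From (NOT y3 OR NOT y7) and y7 = True: y3 = False.
(NOT y6 OR y3) with y3 = False leaves only NOT y6, so y6 = False.
(y6 OR NOT y2) with y6 = False leaves only NOT y2, so y2 = False.

False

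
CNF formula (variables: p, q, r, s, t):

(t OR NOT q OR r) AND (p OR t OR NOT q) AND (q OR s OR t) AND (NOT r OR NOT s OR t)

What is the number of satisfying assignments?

Split on t, then q.
  t=1, q=1: p, r, s free → 2^3 = 8.
  t=1, q=0: p, r, s free → 2^3 = 8.
  t=0, q=1: remaining (p,r,s) ∈ {(1,1,0)} — 1.
  t=0, q=0: remaining (p,r,s) ∈ {(0,0,1); (1,0,1)} — 2.
Total: 8 + 8 + 1 + 2 = 19.

19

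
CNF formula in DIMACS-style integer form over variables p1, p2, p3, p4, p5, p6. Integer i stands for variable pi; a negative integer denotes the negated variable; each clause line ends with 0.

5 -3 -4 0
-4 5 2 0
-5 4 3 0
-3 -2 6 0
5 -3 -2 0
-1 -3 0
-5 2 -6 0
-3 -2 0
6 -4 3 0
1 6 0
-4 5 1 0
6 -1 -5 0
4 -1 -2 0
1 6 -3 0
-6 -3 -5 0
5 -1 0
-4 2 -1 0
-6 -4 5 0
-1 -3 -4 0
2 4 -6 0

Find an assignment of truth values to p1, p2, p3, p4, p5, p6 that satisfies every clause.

Try p1 = False.
  then p6 is forced to True.
For the remaining variables, p2 = True, p3 = False, p4 = False, p5 = False works.

p1=F, p2=T, p3=F, p4=F, p5=F, p6=T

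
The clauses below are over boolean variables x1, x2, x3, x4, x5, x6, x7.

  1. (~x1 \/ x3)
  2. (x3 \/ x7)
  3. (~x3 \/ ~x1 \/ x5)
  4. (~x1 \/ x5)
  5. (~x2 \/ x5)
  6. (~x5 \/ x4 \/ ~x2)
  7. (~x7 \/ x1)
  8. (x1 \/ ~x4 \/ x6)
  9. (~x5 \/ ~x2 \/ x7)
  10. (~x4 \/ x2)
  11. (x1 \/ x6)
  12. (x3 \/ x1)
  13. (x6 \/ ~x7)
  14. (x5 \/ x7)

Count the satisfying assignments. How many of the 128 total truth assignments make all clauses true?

Satisfying assignments:
  x1=F x2=F x3=T x4=F x5=T x6=T x7=F
  x1=T x2=F x3=T x4=F x5=T x6=F x7=F
  x1=T x2=F x3=T x4=F x5=T x6=T x7=F
  x1=T x2=F x3=T x4=F x5=T x6=T x7=T
  x1=T x2=T x3=T x4=T x5=T x6=T x7=T
That's 5 in total.

5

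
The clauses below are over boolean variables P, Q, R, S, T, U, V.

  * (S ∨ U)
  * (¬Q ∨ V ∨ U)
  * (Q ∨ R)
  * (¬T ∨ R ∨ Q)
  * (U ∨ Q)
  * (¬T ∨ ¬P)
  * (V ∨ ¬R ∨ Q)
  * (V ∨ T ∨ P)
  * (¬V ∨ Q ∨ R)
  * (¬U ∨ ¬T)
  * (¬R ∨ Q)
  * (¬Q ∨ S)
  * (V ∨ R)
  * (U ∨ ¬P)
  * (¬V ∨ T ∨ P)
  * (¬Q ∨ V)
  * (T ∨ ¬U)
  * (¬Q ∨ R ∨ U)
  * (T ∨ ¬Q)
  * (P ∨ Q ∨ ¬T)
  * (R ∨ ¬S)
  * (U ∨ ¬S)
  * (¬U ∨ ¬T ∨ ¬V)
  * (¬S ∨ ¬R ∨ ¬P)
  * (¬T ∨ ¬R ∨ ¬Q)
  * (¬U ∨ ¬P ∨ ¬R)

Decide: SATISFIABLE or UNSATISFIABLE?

UNSATISFIABLE

Q = True:
  propagation gives S=True, V=True, T=True, P=False; an empty clause results — contradiction.
Q = False:
  propagation gives R=True; an empty clause results — contradiction.
Every branch closes, so no satisfying assignment exists.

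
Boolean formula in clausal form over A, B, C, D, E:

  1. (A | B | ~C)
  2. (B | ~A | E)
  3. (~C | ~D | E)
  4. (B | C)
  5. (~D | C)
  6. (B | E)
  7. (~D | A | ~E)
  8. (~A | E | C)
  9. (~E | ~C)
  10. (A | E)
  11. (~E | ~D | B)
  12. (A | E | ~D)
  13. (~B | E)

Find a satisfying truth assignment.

A=F, B=T, C=F, D=F, E=T

Check each clause:
  1. (B | ~C | A) — B is true.
  2. (~A | E | B) — B is true.
  3. (E | ~D | ~C) — E is true.
  4. (C | B) — B is true.
  5. (~D | C) — ~D is true.
  6. (E | B) — B is true.
  7. (A | ~D | ~E) — ~D is true.
  8. (E | ~A | C) — E is true.
  9. (~C | ~E) — ~C is true.
  10. (E | A) — E is true.
  11. (~E | ~D | B) — B is true.
  12. (~D | E | A) — ~D is true.
  13. (E | ~B) — E is true.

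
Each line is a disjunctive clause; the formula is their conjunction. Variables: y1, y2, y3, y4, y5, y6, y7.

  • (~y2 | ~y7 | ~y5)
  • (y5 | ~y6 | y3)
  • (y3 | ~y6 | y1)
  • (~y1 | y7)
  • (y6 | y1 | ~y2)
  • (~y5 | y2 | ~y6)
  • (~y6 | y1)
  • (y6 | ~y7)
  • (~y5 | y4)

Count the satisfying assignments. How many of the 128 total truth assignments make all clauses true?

Case analysis on y6 and y1:
  y6=1, y1=1: remaining (y2,y3,y4,y5,y7) ∈ {(0,1,0,0,1); (0,1,1,0,1); (1,1,0,0,1); (1,1,1,0,1)} — 4.
  y6=1, y1=0: a clause becomes empty — 0.
  y6=0, y1=1: a clause becomes empty — 0.
  y6=0, y1=0: y3 free; 3 ways for (y2,y4,y5,y7) × 2^1 = 6.
Total: 4 + 0 + 0 + 6 = 10.

10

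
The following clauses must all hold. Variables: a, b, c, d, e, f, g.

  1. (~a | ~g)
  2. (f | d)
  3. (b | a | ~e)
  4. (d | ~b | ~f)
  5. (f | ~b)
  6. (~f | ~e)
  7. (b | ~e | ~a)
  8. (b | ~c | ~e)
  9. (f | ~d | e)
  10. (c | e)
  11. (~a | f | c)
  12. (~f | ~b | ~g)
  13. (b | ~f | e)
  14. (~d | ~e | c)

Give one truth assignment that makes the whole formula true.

a=False, b=True, c=True, d=True, e=False, f=True, g=False

g occurs only negated in the remaining clauses — set g = False.
Set a = False and propagate.
Try b = True.
  then f is forced to True.
  then d is forced to True.
  then e is forced to False.
  then c is forced to True.
Every clause has at least one true literal under this assignment.
Check each clause:
  1. (~a | ~g) — ~g is true.
  2. (f | d) — d is true.
  3. (a | b | ~e) — b is true.
  4. (~b | d | ~f) — d is true.
  5. (f | ~b) — f is true.
  6. (~f | ~e) — ~e is true.
  7. (~a | ~e | b) — b is true.
  8. (~e | ~c | b) — b is true.
  9. (e | f | ~d) — f is true.
  10. (c | e) — c is true.
  11. (f | c | ~a) — c is true.
  12. (~b | ~g | ~f) — ~g is true.
  13. (~f | b | e) — b is true.
  14. (c | ~e | ~d) — c is true.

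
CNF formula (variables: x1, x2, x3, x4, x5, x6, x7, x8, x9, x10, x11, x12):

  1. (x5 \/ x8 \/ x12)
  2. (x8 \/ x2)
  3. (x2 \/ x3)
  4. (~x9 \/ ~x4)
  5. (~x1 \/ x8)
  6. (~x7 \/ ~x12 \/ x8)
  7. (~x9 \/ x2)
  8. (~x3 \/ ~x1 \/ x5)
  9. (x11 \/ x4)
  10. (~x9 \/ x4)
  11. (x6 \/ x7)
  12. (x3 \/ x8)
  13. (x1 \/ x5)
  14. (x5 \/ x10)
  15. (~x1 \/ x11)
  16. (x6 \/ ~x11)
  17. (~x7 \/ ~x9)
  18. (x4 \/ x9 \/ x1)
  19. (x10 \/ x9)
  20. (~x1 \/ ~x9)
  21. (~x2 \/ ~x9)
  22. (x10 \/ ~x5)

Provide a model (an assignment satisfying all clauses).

Pure literal: x8 appears only positively; assign x8 = True.
x10 occurs only positively in the remaining clauses — set x10 = True.
Set x1 = False and propagate.
  then x5 is forced to True.
Set x2 = False and propagate.
  then x3 is forced to True.
  then x9 is forced to False.
  then x4 is forced to True.
Try x6 = False.
  then x7 is forced to True.
  then x11 is forced to False.
x12 is now unconstrained; take x12 = True.
Every clause has at least one true literal under this assignment.

x1=F, x2=F, x3=T, x4=T, x5=T, x6=F, x7=T, x8=T, x9=F, x10=T, x11=F, x12=T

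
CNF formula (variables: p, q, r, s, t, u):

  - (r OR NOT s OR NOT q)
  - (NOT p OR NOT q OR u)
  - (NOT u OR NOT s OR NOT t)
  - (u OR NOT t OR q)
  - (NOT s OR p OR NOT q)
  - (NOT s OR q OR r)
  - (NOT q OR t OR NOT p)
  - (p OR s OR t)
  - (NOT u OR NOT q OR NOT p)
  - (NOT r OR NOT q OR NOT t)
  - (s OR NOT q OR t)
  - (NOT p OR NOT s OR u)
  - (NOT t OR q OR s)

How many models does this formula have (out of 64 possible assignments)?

Split on q, then s.
  q=1, s=1: a clause becomes empty — 0.
  q=1, s=0: remaining (p,r,t,u) ∈ {(0,0,1,0); (0,0,1,1)} — 2.
  q=0, s=1: remaining (p,r,t,u) ∈ {(0,1,0,0); (0,1,0,1); (1,1,0,1)} — 3.
  q=0, s=0: remaining (p,r,t,u) ∈ {(1,0,0,0); (1,0,0,1); (1,1,0,0); (1,1,0,1)} — 4.
Total: 0 + 2 + 3 + 4 = 9.

9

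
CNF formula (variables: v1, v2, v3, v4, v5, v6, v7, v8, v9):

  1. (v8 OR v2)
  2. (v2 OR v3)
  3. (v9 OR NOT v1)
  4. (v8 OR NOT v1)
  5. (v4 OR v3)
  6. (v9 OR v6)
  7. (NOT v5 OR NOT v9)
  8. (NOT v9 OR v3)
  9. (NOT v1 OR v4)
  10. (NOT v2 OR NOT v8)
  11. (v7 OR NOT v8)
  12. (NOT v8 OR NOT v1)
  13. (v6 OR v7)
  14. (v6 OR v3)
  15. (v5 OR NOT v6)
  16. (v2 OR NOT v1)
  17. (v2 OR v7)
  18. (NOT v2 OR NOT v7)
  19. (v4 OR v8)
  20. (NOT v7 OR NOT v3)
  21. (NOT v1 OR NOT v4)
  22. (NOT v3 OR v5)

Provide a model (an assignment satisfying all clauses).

v1=0, v2=1, v3=0, v4=1, v5=1, v6=1, v7=0, v8=0, v9=0

Check each clause:
  1. (v2 OR v8) — v2 is true.
  2. (v3 OR v2) — v2 is true.
  3. (NOT v1 OR v9) — NOT v1 is true.
  4. (v8 OR NOT v1) — NOT v1 is true.
  5. (v3 OR v4) — v4 is true.
  6. (v9 OR v6) — v6 is true.
  7. (NOT v9 OR NOT v5) — NOT v9 is true.
  8. (NOT v9 OR v3) — NOT v9 is true.
  9. (v4 OR NOT v1) — v4 is true.
  10. (NOT v8 OR NOT v2) — NOT v8 is true.
  11. (v7 OR NOT v8) — NOT v8 is true.
  12. (NOT v8 OR NOT v1) — NOT v8 is true.
  13. (v6 OR v7) — v6 is true.
  14. (v6 OR v3) — v6 is true.
  15. (v5 OR NOT v6) — v5 is true.
  16. (NOT v1 OR v2) — v2 is true.
  17. (v2 OR v7) — v2 is true.
  18. (NOT v2 OR NOT v7) — NOT v7 is true.
  19. (v8 OR v4) — v4 is true.
  20. (NOT v7 OR NOT v3) — NOT v7 is true.
  21. (NOT v4 OR NOT v1) — NOT v1 is true.
  22. (NOT v3 OR v5) — v5 is true.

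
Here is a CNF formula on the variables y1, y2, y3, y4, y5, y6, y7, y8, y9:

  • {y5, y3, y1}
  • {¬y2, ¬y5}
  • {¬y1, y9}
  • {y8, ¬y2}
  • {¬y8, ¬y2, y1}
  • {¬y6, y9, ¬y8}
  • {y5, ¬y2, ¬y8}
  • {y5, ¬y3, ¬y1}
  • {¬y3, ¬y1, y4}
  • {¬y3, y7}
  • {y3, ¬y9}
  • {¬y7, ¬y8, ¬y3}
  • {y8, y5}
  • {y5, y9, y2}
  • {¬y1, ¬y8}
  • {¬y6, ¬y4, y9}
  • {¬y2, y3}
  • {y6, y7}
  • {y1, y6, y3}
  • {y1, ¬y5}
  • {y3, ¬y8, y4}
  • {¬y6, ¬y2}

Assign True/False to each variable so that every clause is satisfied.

y1 = True, y2 = False, y3 = True, y4 = True, y5 = True, y6 = True, y7 = True, y8 = False, y9 = True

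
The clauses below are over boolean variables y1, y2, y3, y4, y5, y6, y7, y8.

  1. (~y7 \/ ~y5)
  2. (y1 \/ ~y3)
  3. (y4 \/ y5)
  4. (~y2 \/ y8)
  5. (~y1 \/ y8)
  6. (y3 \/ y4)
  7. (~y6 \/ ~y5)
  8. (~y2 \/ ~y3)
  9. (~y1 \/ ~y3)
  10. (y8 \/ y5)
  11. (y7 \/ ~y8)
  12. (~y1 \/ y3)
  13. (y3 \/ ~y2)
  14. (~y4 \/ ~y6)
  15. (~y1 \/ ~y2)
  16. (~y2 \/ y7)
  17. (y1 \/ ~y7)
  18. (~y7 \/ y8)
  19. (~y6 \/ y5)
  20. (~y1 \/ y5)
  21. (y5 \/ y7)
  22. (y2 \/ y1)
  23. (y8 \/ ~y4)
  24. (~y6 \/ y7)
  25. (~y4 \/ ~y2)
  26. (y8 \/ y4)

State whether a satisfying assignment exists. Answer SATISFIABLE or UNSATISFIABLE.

y1 = True:
  propagation gives y8=True, y3=False; an empty clause results — contradiction.
y1 = False:
  propagation gives y3=False, y4=True, y2=False; an empty clause results — contradiction.
Every branch closes, so no satisfying assignment exists.

UNSATISFIABLE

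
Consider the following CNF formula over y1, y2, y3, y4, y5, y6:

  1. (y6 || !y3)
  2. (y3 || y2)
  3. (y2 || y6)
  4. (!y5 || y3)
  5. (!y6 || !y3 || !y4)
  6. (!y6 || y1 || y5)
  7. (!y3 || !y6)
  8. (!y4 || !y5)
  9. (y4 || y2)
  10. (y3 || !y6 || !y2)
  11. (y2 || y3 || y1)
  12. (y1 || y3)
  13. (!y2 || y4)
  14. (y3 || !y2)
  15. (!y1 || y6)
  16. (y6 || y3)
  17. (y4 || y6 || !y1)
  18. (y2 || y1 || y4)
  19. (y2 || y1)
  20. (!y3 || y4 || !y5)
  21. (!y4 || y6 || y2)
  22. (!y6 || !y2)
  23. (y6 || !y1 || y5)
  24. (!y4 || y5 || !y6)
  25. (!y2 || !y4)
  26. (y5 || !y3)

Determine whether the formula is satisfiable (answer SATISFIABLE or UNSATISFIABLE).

y6 = True:
  propagation gives y3=False, y2=True; an empty clause results — contradiction.
y6 = False:
  propagation gives y3=False; an empty clause results — contradiction.
Every branch closes, so no satisfying assignment exists.

UNSATISFIABLE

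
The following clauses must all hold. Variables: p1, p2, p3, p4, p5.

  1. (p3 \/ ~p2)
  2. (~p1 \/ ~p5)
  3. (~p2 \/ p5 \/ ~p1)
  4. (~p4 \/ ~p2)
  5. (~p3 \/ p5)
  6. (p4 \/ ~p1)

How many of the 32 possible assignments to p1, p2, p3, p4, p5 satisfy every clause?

Case analysis on p1 and p2:
  p1=T, p2=T: a clause becomes empty — 0.
  p1=T, p2=F: remaining (p3,p4,p5) ∈ {(F,T,F)} — 1.
  p1=F, p2=T: remaining (p3,p4,p5) ∈ {(T,F,T)} — 1.
  p1=F, p2=F: p4 free; 3 ways for (p3,p5) × 2^1 = 6.
Total: 0 + 1 + 1 + 6 = 8.

8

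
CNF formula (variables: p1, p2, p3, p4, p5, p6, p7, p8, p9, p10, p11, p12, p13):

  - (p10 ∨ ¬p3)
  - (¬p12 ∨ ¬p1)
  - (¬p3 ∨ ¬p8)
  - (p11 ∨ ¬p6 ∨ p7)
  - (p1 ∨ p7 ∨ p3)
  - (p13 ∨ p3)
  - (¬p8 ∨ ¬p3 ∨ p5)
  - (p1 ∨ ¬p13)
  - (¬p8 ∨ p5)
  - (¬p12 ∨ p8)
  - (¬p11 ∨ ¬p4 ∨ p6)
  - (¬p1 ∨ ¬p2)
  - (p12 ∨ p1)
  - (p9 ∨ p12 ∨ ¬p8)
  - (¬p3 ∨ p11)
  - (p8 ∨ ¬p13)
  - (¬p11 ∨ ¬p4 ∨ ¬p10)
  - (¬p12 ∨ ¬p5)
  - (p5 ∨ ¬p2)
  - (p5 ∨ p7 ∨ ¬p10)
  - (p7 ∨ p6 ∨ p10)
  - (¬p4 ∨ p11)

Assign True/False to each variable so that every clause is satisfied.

Pure literal: p2 appears only negated; assign p2 = False.
Pure literal: p4 appears only negated; assign p4 = False.
Set p1 = True and propagate.
  then p12 is forced to False.
Branch on p3: take p3 = False.
  then p13 is forced to True.
  then p8 is forced to True.
  then p5 is forced to True.
  then p9 is forced to True.
Set p6 = True and propagate.
The remaining clauses are satisfied by p7 = False, p10 = False, p11 = True.
Check each clause:
  1. (¬p3 ∨ p10) — ¬p3 is true.
  2. (¬p1 ∨ ¬p12) — ¬p12 is true.
  3. (¬p8 ∨ ¬p3) — ¬p3 is true.
  4. (p11 ∨ ¬p6 ∨ p7) — p11 is true.
  5. (p1 ∨ p3 ∨ p7) — p1 is true.
  6. (p3 ∨ p13) — p13 is true.
  7. (¬p3 ∨ p5 ∨ ¬p8) — p5 is true.
  8. (p1 ∨ ¬p13) — p1 is true.
  9. (p5 ∨ ¬p8) — p5 is true.
  10. (¬p12 ∨ p8) — p8 is true.
  11. (¬p4 ∨ p6 ∨ ¬p11) — ¬p4 is true.
  12. (¬p2 ∨ ¬p1) — ¬p2 is true.
  13. (p1 ∨ p12) — p1 is true.
  14. (p12 ∨ p9 ∨ ¬p8) — p9 is true.
  15. (¬p3 ∨ p11) — p11 is true.
  16. (p8 ∨ ¬p13) — p8 is true.
  17. (¬p4 ∨ ¬p11 ∨ ¬p10) — ¬p4 is true.
  18. (¬p5 ∨ ¬p12) — ¬p12 is true.
  19. (p5 ∨ ¬p2) — p5 is true.
  20. (p5 ∨ ¬p10 ∨ p7) — p5 is true.
  21. (p10 ∨ p7 ∨ p6) — p6 is true.
  22. (p11 ∨ ¬p4) — p11 is true.

p1=True, p2=False, p3=False, p4=False, p5=True, p6=True, p7=False, p8=True, p9=True, p10=False, p11=True, p12=False, p13=True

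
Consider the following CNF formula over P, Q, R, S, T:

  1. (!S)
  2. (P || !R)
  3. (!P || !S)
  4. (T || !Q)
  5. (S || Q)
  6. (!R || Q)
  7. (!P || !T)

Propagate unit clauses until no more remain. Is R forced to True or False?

False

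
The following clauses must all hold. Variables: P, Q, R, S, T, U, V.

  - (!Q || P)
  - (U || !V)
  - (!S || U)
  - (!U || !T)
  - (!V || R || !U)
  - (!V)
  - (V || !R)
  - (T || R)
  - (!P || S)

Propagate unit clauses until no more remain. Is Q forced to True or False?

(!V) stands alone — V = False.
(!R || V): since V = False, the clause reduces to (!R). R = False.
From (T || R) and R = False: T = True.
(!U || !T): since T = True, the clause reduces to (!U). U = False.
(U || !S): since U = False, the clause reduces to (!S). S = False.
(S || !P) with S = False leaves only !P, so P = False.
(!Q || P): since P = False, the clause reduces to (!Q). Q = False.

False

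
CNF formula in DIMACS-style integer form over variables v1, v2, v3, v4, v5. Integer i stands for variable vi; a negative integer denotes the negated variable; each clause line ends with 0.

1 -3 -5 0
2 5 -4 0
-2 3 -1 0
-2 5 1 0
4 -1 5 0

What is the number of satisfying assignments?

13

Case analysis on v1 and v5:
  v1=1, v5=1: v4 free; 3 ways for (v2,v3) × 2^1 = 6.
  v1=1, v5=0: remaining (v2,v3,v4) ∈ {(1,1,1)} — 1.
  v1=0, v5=1: remaining (v2,v3,v4) ∈ {(0,0,0); (0,0,1); (1,0,0); (1,0,1)} — 4.
  v1=0, v5=0: remaining (v2,v3,v4) ∈ {(0,0,0); (0,1,0)} — 2.
Total: 6 + 1 + 4 + 2 = 13.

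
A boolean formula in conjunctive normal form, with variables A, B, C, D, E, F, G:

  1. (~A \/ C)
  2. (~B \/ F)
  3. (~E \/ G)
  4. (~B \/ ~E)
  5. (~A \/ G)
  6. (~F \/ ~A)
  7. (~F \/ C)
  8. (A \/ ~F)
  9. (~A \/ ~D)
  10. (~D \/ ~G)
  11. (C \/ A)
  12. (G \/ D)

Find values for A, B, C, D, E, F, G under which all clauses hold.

A=T, B=F, C=T, D=F, E=T, F=F, G=T

Check each clause:
  1. (~A \/ C) — C is true.
  2. (F \/ ~B) — ~B is true.
  3. (~E \/ G) — G is true.
  4. (~B \/ ~E) — ~B is true.
  5. (G \/ ~A) — G is true.
  6. (~F \/ ~A) — ~F is true.
  7. (~F \/ C) — ~F is true.
  8. (~F \/ A) — A is true.
  9. (~D \/ ~A) — ~D is true.
  10. (~D \/ ~G) — ~D is true.
  11. (A \/ C) — A is true.
  12. (D \/ G) — G is true.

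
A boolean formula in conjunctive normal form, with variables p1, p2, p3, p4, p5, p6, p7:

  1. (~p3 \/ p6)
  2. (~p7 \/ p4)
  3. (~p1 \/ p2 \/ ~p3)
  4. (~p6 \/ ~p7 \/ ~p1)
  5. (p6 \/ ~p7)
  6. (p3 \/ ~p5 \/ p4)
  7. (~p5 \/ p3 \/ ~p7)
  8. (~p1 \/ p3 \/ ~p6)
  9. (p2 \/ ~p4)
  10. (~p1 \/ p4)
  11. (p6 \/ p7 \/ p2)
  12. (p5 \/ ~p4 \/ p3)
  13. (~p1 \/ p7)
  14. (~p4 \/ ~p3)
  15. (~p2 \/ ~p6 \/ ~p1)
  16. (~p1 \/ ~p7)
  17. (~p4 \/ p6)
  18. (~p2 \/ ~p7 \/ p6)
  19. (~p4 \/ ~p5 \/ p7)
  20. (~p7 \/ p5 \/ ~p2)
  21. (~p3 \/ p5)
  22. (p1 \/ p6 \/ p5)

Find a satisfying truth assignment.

p1=F, p2=F, p3=T, p4=F, p5=T, p6=T, p7=F

Check each clause:
  1. (~p3 \/ p6) — p6 is true.
  2. (p4 \/ ~p7) — ~p7 is true.
  3. (~p3 \/ ~p1 \/ p2) — ~p1 is true.
  4. (~p7 \/ ~p6 \/ ~p1) — ~p7 is true.
  5. (p6 \/ ~p7) — ~p7 is true.
  6. (~p5 \/ p4 \/ p3) — p3 is true.
  7. (~p7 \/ p3 \/ ~p5) — p3 is true.
  8. (p3 \/ ~p6 \/ ~p1) — p3 is true.
  9. (~p4 \/ p2) — ~p4 is true.
  10. (~p1 \/ p4) — ~p1 is true.
  11. (p6 \/ p7 \/ p2) — p6 is true.
  12. (p5 \/ p3 \/ ~p4) — p3 is true.
  13. (~p1 \/ p7) — ~p1 is true.
  14. (~p4 \/ ~p3) — ~p4 is true.
  15. (~p1 \/ ~p6 \/ ~p2) — ~p2 is true.
  16. (~p7 \/ ~p1) — ~p7 is true.
  17. (p6 \/ ~p4) — ~p4 is true.
  18. (~p7 \/ p6 \/ ~p2) — ~p7 is true.
  19. (p7 \/ ~p5 \/ ~p4) — ~p4 is true.
  20. (p5 \/ ~p7 \/ ~p2) — ~p7 is true.
  21. (p5 \/ ~p3) — p5 is true.
  22. (p6 \/ p1 \/ p5) — p5 is true.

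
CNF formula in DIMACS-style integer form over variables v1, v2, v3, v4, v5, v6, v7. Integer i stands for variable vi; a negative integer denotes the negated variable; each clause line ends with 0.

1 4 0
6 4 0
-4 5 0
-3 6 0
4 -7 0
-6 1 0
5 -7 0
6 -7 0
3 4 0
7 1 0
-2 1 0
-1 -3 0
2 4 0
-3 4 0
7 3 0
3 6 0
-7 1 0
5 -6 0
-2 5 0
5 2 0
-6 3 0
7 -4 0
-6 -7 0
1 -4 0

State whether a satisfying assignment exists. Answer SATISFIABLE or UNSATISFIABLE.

UNSATISFIABLE

v4 = True:
  propagation gives v5=True, v7=True, v6=True; an empty clause results — contradiction.
v4 = False:
  propagation gives v1=True, v6=True, v7=False, v3=True; an empty clause results — contradiction.
Every branch closes, so no satisfying assignment exists.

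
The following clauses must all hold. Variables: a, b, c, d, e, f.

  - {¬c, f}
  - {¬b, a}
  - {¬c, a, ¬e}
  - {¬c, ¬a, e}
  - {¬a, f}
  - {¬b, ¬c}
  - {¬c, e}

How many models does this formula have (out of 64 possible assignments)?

18

Case analysis on c and a:
  c=1, a=1: remaining (b,d,e,f) ∈ {(0,0,1,1); (0,1,1,1)} — 2.
  c=1, a=0: a clause becomes empty — 0.
  c=0, a=1: forces f=1; b, d, e free → 2^3 = 8.
  c=0, a=0: forces b=0; d, e, f free → 2^3 = 8.
Total: 2 + 0 + 8 + 8 = 18.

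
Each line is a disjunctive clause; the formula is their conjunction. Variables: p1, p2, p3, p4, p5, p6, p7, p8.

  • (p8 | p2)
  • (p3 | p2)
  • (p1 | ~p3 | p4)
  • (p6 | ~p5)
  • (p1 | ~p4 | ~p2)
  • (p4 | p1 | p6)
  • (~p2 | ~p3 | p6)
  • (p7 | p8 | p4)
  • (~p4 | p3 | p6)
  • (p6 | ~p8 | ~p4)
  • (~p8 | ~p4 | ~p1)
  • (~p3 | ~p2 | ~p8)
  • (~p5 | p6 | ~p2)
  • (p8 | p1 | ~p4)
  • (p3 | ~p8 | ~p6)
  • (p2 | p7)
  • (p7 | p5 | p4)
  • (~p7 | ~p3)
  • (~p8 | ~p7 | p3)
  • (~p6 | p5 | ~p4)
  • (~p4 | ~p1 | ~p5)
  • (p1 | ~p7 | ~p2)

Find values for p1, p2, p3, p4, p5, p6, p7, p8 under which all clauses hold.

Set p1 = True and propagate.
The remaining clauses are satisfied by p2 = True, p3 = False, p4 = False, p5 = True, p6 = True, p7 = True, p8 = False.

p1 = True, p2 = True, p3 = False, p4 = False, p5 = True, p6 = True, p7 = True, p8 = False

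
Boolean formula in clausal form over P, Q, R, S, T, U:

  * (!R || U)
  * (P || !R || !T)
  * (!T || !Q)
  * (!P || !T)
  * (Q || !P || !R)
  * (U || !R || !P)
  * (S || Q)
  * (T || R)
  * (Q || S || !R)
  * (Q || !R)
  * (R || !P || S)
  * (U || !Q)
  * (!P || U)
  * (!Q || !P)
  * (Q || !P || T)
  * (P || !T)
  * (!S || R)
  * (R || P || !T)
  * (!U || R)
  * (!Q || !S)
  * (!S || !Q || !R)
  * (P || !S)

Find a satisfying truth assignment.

P = False  Q = True  R = True  S = False  T = False  U = True

Branch on P: take P = False.
  then T is forced to False.
  then R is forced to True.
  then U is forced to True.
  then Q is forced to True.
  then S is forced to False.
Every clause has at least one true literal under this assignment.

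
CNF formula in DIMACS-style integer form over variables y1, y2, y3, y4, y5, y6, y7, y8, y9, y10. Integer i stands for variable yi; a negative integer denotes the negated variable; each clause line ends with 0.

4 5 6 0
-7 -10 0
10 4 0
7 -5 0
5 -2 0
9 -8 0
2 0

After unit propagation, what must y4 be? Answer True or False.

Unit clause (y2) sets y2 = True.
In (y5 || !y2), !y2 is now false; y5 must hold, so y5 = True.
(!y5 || y7) with y5 = True leaves only y7, so y7 = True.
From (!y10 || !y7) and y7 = True: y10 = False.
From (y4 || y10) and y10 = False: y4 = True.

True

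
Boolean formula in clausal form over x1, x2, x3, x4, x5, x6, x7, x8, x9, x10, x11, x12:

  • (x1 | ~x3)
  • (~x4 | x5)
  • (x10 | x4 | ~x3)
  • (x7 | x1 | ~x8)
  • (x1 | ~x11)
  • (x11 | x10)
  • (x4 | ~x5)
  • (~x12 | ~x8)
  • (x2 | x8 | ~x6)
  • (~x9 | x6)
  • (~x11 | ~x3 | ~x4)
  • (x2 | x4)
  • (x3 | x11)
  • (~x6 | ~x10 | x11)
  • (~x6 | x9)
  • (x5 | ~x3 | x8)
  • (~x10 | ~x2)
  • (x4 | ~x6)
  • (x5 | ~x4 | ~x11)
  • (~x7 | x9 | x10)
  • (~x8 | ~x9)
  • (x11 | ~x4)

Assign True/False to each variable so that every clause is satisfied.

x1=True  x2=False  x3=False  x4=True  x5=True  x6=False  x7=True  x8=False  x9=False  x10=True  x11=True  x12=False

x1 occurs only positively in the remaining clauses — set x1 = True.
Pure literal: x12 appears only negated; assign x12 = False.
Try x2 = False.
  then x4 is forced to True.
  then x5 is forced to True.
  then x11 is forced to True.
  then x3 is forced to False.
The remaining clauses are satisfied by x6 = False, x7 = True, x8 = False, x9 = False, x10 = True.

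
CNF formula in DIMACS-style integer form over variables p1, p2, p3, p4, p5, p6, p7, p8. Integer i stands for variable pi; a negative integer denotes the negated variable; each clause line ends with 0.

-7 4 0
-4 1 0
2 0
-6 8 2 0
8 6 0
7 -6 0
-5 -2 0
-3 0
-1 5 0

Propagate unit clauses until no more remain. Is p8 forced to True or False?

True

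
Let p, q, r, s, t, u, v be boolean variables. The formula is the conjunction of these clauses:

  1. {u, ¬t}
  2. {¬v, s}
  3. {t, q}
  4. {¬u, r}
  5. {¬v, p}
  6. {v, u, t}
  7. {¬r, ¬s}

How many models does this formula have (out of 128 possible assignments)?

7

Satisfying assignments:
  p=F q=F r=T s=F t=T u=T v=F
  p=F q=T r=T s=F t=F u=T v=F
  p=F q=T r=T s=F t=T u=T v=F
  p=T q=F r=T s=F t=T u=T v=F
  p=T q=T r=F s=T t=F u=F v=T
  p=T q=T r=T s=F t=F u=T v=F
  p=T q=T r=T s=F t=T u=T v=F
That's 7 in total.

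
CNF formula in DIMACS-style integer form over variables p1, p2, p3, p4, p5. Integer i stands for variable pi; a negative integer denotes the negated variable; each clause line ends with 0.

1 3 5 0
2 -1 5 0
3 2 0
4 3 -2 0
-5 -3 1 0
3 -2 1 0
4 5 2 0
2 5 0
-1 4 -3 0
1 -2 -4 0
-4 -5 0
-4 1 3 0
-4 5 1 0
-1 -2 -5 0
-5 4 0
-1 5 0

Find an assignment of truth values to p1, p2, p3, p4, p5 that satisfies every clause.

p1=False, p2=True, p3=True, p4=False, p5=False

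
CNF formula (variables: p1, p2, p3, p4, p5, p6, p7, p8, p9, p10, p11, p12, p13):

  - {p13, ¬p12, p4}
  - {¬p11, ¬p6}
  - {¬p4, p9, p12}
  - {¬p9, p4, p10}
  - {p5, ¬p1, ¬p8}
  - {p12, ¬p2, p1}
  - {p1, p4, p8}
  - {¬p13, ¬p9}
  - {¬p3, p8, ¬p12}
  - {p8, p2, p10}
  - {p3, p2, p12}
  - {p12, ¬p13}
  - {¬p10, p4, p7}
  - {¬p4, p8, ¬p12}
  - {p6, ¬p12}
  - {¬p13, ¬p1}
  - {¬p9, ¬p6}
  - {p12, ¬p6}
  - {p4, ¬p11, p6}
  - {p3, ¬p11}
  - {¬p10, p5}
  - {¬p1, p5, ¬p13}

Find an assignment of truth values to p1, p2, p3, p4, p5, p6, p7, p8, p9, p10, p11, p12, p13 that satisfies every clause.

p1=False  p2=False  p3=True  p4=True  p5=True  p6=False  p7=True  p8=True  p9=True  p10=False  p11=False  p12=False  p13=False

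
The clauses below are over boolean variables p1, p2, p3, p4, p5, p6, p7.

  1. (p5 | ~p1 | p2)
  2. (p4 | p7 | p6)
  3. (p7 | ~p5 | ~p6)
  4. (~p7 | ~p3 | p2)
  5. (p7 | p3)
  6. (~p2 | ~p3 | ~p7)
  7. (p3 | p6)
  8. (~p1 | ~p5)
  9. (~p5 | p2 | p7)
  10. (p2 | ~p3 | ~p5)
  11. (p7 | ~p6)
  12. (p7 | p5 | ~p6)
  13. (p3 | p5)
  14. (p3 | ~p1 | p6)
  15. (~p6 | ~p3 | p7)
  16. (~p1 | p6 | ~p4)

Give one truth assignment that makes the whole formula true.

p1=False  p2=True  p3=False  p4=False  p5=True  p6=True  p7=True

p1 occurs only negated in the remaining clauses — set p1 = False.
Branch on p2: take p2 = True.
The remaining clauses are satisfied by p3 = False, p4 = False, p5 = True, p6 = True, p7 = True.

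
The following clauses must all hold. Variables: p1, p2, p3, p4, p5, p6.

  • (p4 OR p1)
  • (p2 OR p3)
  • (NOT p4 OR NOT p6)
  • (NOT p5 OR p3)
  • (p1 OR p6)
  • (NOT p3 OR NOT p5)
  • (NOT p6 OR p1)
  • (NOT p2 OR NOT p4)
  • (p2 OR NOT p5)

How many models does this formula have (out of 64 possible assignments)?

7

Satisfying assignments:
  p1=T p2=F p3=T p4=F p5=F p6=F
  p1=T p2=F p3=T p4=F p5=F p6=T
  p1=T p2=F p3=T p4=T p5=F p6=F
  p1=T p2=T p3=F p4=F p5=F p6=F
  p1=T p2=T p3=F p4=F p5=F p6=T
  p1=T p2=T p3=T p4=F p5=F p6=F
  p1=T p2=T p3=T p4=F p5=F p6=T
That's 7 in total.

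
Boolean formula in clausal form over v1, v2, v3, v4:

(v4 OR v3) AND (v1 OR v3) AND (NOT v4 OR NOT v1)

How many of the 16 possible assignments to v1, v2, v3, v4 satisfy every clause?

6

Satisfying assignments:
  v1=F v2=F v3=T v4=F
  v1=F v2=F v3=T v4=T
  v1=F v2=T v3=T v4=F
  v1=F v2=T v3=T v4=T
  v1=T v2=F v3=T v4=F
  v1=T v2=T v3=T v4=F
Count: 6.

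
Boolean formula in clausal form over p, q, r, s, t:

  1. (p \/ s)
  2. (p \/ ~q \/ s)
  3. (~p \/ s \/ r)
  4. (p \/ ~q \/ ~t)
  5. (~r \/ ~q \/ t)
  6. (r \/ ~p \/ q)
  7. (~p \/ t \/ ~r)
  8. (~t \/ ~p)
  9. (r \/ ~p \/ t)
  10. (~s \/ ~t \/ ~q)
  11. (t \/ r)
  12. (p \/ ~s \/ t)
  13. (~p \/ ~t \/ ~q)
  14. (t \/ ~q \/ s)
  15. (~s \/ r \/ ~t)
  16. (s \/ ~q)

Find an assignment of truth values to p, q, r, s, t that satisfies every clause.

Set p = False and propagate.
  then s is forced to True.
  then t is forced to True.
  then q is forced to False.
  then r is forced to True.

p = F, q = F, r = T, s = T, t = T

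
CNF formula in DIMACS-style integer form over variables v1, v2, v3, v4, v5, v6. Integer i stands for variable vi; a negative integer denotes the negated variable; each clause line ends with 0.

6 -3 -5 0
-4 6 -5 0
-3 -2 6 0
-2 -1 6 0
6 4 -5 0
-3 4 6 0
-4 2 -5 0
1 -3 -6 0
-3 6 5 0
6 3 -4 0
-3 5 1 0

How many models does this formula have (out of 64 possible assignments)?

24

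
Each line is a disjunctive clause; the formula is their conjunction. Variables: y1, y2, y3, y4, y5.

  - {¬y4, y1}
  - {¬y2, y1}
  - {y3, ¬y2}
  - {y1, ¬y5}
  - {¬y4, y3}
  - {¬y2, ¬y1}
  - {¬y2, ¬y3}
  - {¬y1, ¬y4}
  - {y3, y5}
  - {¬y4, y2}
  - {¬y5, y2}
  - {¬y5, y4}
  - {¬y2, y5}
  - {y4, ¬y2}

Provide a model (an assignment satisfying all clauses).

y1=False  y2=False  y3=True  y4=False  y5=False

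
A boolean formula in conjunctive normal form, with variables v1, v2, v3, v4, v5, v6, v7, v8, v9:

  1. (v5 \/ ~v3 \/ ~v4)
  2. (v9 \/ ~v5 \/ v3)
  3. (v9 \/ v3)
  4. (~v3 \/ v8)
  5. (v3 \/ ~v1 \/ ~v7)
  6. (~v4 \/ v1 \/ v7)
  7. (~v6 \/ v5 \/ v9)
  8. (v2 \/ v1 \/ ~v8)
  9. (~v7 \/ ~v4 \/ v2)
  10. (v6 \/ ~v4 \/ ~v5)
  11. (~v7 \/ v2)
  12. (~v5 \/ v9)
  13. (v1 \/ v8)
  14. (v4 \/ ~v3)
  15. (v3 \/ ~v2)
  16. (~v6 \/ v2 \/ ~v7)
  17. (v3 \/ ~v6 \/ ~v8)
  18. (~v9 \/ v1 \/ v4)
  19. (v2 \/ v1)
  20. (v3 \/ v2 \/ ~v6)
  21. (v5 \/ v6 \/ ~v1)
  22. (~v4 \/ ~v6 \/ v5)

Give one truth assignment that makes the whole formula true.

Set v1 = True and propagate.
Try v2 = True.
  then v3 is forced to True.
  then v8 is forced to True.
  then v4 is forced to True.
  then v5 is forced to True.
  then v6 is forced to True.
  then v9 is forced to True.
v7 is now unconstrained; take v7 = False.
Check each clause:
  1. (~v3 \/ v5 \/ ~v4) — v5 is true.
  2. (v9 \/ v3 \/ ~v5) — v3 is true.
  3. (v9 \/ v3) — v9 is true.
  4. (v8 \/ ~v3) — v8 is true.
  5. (~v7 \/ v3 \/ ~v1) — ~v7 is true.
  6. (v7 \/ v1 \/ ~v4) — v1 is true.
  7. (~v6 \/ v5 \/ v9) — v9 is true.
  8. (v1 \/ ~v8 \/ v2) — v1 is true.
  9. (v2 \/ ~v7 \/ ~v4) — ~v7 is true.
  10. (~v5 \/ v6 \/ ~v4) — v6 is true.
  11. (~v7 \/ v2) — ~v7 is true.
  12. (v9 \/ ~v5) — v9 is true.
  13. (v8 \/ v1) — v8 is true.
  14. (v4 \/ ~v3) — v4 is true.
  15. (~v2 \/ v3) — v3 is true.
  16. (v2 \/ ~v7 \/ ~v6) — ~v7 is true.
  17. (~v6 \/ v3 \/ ~v8) — v3 is true.
  18. (v1 \/ ~v9 \/ v4) — v1 is true.
  19. (v1 \/ v2) — v1 is true.
  20. (v3 \/ ~v6 \/ v2) — v3 is true.
  21. (v5 \/ ~v1 \/ v6) — v5 is true.
  22. (~v4 \/ v5 \/ ~v6) — v5 is true.

v1 = 1, v2 = 1, v3 = 1, v4 = 1, v5 = 1, v6 = 1, v7 = 0, v8 = 1, v9 = 1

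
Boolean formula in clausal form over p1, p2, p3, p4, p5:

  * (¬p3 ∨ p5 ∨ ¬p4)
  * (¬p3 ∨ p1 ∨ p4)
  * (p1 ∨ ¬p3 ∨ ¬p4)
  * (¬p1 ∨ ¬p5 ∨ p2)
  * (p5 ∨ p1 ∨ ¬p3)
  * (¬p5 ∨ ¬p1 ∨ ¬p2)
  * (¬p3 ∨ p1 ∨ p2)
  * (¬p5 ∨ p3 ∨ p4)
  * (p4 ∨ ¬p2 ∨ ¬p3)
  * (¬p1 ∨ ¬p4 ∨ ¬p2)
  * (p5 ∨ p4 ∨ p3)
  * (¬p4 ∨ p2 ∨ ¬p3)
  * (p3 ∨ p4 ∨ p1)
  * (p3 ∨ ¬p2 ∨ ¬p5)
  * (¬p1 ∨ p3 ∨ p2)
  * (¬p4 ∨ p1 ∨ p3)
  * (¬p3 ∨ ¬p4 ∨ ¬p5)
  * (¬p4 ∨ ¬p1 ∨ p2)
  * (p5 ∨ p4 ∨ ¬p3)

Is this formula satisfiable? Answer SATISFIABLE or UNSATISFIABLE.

p3 = True:
  p4 = True:
    propagation gives p5=True; an empty clause results — contradiction.
  p4 = False:
    propagation gives p1=True, p2=False, p5=False; an empty clause results — contradiction.
p3 = False:
  p1 = True:
    propagation gives p2=True, p5=False, p4=False; an empty clause results — contradiction.
  p1 = False:
    propagation gives p4=True; an empty clause results — contradiction.
Every branch closes, so no satisfying assignment exists.

UNSATISFIABLE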